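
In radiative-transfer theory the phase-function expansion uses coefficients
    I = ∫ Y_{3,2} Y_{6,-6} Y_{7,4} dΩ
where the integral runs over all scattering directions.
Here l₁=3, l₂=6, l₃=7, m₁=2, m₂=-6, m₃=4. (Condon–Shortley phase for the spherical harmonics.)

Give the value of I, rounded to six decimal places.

m-sum 0 ✓  L=16 even ✓  3≤7≤9 ✓
Π(2lᵢ+1) = 7×13×15 = 1365
triangle coeff Δ(3,6,7) = 1/2042040
Σ_t [0,2]: t=0:+1/207360 t=1:−1/57600 t=2:+1/207360 = -1/129600
(3j)²=168/12155 [(3 6 7; 0 0 0)], sign=+1
Σ_t [0,0]: t=0:+1/43545600 = 1/43545600
(3j)²=11/3094 [(3 6 7; 2 -6 4)], sign=-1
⇒ 4πI² = 252/3757
I = (-1)√(252/3757/(4π)) = -0.07305917

-0.073059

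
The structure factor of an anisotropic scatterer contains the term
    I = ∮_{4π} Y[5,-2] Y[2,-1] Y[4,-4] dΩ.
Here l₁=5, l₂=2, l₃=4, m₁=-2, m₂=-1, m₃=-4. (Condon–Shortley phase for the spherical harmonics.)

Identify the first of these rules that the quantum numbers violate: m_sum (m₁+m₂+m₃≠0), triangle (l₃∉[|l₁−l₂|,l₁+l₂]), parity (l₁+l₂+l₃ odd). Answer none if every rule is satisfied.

Σmᵢ = -7  ✗
l₃∈[|l₁−l₂|,l₁+l₂]=[3,7], have l₃=4
Σlᵢ = 11 ⇒ odd

m_sum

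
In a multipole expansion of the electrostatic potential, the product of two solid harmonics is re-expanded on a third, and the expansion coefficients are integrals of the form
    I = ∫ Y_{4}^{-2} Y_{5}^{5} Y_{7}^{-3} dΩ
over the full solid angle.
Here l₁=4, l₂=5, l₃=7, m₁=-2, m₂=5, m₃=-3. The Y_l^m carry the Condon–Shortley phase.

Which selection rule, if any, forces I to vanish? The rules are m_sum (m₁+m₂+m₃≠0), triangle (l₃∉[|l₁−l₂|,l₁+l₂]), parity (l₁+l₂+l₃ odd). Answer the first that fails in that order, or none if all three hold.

azimuthal sum: -2 + 5 − 3 = 0  ✓
1 ≤ 7 ≤ 9 (triangle on l)  ✓
L = 4 + 5 + 7 = 16 (even)  ✓

none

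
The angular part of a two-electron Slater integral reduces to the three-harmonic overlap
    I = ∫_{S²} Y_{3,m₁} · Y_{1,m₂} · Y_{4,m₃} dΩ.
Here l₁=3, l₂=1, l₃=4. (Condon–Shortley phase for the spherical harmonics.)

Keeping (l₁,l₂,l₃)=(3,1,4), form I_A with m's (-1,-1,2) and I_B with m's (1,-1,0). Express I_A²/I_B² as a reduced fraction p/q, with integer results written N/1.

Shared (l₁,l₂,l₃)=(3,1,4): N and (l;000)² cancel in I_A²/I_B².
A: Δ = 0!·6!·2!/9! = 1/252; Racah Σ t=0..0: t=0:+1/96 = 1/96; ⇒ 3j(3 1 4; -1 -1 2)² = 5/84, sgn +1
B: Δ = 0!·6!·2!/9! = 1/252; Racah Σ t=0..0: t=0:+1/96 = 1/96; ⇒ 3j(3 1 4; 1 -1 0)² = 1/42, sgn +1
I_A²/I_B² = (5/84)/(1/42) = 5/2

5/2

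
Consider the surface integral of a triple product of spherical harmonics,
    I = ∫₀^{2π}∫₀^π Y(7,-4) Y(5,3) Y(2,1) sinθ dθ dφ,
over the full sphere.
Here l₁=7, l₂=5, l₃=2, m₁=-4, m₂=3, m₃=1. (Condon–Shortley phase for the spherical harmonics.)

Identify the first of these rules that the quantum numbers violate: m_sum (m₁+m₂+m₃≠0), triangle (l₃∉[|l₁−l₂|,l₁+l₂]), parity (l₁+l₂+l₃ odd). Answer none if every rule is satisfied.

azimuthal sum: -4 + 3 + 1 = 0  ✓
2 ≤ 2 ≤ 12 (triangle on l)  ✓
L = 7 + 5 + 2 = 14 (even)  ✓

none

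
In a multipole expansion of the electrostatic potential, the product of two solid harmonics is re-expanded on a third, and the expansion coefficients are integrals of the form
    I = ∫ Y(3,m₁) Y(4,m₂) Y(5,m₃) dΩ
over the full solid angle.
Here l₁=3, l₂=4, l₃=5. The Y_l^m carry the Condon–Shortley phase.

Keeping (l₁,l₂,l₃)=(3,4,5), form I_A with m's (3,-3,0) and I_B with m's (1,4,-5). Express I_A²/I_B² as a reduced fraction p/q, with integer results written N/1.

15/56

l's match ⇒ only the (l;m) 3-j factors differ between A and B.
A: triangle coeff Δ(3,4,5) = 1/180180; Σ_t [0,0]: t=0:+1/5760 = 1/5760; (3j)²=5/572 [(3 4 5; 3 -3 0)], sign=-1
B: triangle coeff Δ(3,4,5) = 1/180180; Σ_t [2,2]: t=2:+1/34560 = 1/34560; (3j)²=14/429 [(3 4 5; 1 4 -5)], sign=+1
I_A²/I_B² = (5/572)/(14/429) = 15/56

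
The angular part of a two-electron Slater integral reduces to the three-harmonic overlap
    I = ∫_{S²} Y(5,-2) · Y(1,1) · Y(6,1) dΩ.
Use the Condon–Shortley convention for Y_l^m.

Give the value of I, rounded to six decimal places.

-0.129207

m-sum 0 ✓  L=12 even ✓  4≤6≤6 ✓
Π(2lᵢ+1) = 11×3×13 = 429
triangle coeff Δ(5,1,6) = 1/858
Σ_t [0,0]: t=0:+1/14400 = 1/14400
(3j)²=6/143 [(5 1 6; 0 0 0)], sign=+1
Σ_t [0,0]: t=0:+1/60480 = 1/60480
(3j)²=5/429 [(5 1 6; -2 1 1)], sign=-1
⇒ 4πI² = 30/143
I = (-1)√(30/143/(4π)) = -0.12920749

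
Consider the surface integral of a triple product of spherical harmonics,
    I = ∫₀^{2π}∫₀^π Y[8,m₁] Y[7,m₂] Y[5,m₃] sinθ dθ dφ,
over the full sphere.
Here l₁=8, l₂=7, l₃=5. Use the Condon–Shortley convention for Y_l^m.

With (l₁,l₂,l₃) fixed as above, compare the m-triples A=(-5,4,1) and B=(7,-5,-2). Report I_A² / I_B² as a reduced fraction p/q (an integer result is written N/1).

Same 8,7,5: normalisation and zero-m 3j drop out of the ratio.
A: Δ: 10! 6! 4! / 21! → 1/814773960; sum: t=7:−1/522547200 t=8:+1/58060800 t=9:−1/69672960 t=10:+1/783820800 = 1/447897600; 3j²(8 7 5; -5 4 1) = Δ·Π!·Σ² = 11/11628  (sign +1)
B: Δ: 10! 6! 4! / 21! → 1/814773960; sum: t=0:+1/1741824000 t=1:−1/1567641600 = -1/15676416000; 3j²(8 7 5; 7 -5 -2) = Δ·Π!·Σ² = 11/58140  (sign +1)
I_A²/I_B² = (11/11628)/(11/58140) = 5/1

5/1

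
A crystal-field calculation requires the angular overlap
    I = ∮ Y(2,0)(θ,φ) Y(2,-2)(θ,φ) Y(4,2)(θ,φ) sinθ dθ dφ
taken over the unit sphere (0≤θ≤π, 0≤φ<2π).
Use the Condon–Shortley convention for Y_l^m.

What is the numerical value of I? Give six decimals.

0.156078

Checks pass: Σm=0; 8 even; l₃=4∈[0,4].
(2·2+1)(2·2+1)(2·4+1) = 225
Δ: 0! 4! 4! / 9! → 1/630
sum: t=0:+1/16 = 1/16
3j²(2 2 4; 0 0 0) = Δ·Π!·Σ² = 2/35  (sign +1)
sum: t=0:+1/96 = 1/96
3j²(2 2 4; 0 -2 2) = Δ·Π!·Σ² = 1/42  (sign +1)
combine: 4πI² = 225·2/35·1/42 = 15/49
take √, sign +1: I = 0.15607835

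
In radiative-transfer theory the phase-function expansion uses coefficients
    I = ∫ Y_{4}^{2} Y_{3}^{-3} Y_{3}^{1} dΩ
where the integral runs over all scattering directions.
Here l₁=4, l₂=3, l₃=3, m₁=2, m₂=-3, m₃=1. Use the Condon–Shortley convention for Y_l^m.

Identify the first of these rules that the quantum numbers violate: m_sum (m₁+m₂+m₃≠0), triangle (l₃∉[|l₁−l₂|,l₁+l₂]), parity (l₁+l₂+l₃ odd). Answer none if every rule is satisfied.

azimuthal sum: 2 − 3 + 1 = 0  ✓
1 ≤ 3 ≤ 7 (triangle on l)  ✓
L = 4 + 3 + 3 = 10 (even)  ✓

none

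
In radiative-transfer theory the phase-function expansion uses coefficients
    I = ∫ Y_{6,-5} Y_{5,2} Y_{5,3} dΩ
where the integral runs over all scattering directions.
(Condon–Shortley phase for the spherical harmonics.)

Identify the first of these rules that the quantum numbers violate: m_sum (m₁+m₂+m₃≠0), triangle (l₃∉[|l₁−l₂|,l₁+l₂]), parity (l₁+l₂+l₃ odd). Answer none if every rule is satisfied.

none

Σmᵢ = 0  ✓
l₃∈[|l₁−l₂|,l₁+l₂]=[1,11], have l₃=5  ✓
Σlᵢ = 16 ⇒ even  ✓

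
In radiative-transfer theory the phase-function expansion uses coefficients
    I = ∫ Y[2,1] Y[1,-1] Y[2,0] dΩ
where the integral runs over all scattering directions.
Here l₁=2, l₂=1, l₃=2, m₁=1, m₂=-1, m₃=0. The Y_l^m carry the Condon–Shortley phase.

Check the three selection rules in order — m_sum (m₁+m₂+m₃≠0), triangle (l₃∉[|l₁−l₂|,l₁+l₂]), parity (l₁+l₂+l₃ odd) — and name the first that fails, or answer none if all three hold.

m₁+m₂+m₃ = 1 − 1 + 0 = 0  ✓
triangle: |2−1|=1 ≤ l₃=2 ≤ 2+1=3  ✓
parity: l₁+l₂+l₃ = 5 is odd  ✗

parity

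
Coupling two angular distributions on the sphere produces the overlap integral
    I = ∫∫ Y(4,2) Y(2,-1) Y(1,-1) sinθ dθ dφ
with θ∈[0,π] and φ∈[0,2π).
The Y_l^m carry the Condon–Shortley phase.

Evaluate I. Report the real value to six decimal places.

0.000000

l₃=1 ∉ [2,6] — triangle fails ⇒ I = 0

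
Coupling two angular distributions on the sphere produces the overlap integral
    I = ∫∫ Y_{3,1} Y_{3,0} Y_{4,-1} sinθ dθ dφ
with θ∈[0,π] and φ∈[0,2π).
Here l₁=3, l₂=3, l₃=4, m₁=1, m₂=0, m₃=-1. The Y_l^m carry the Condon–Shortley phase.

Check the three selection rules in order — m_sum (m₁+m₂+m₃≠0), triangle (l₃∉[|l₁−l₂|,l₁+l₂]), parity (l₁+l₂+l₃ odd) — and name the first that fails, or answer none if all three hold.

none

m₁+m₂+m₃ = 1 + 0 − 1 = 0  ✓
triangle: |3−3|=0 ≤ l₃=4 ≤ 3+3=6  ✓
parity: l₁+l₂+l₃ = 10 is even  ✓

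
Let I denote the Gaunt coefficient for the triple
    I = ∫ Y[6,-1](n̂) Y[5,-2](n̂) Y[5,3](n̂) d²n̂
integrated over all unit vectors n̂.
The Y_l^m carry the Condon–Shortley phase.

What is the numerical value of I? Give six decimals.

0.016235

Checks pass: Σm=0; 16 even; l₃=5∈[1,11].
(2·6+1)(2·5+1)(2·5+1) = 1573
Δ: 6! 6! 4! / 17! → 1/28588560
sum: t=1:−1/345600 t=2:+1/13824 t=3:−1/5184 t=4:+1/13824 t=5:−1/345600 = -7/129600
3j²(6 5 5; 0 0 0) = Δ·Π!·Σ² = 80/7293  (sign +1)
sum: t=1:−1/345600 t=2:+1/34560 t=3:−1/41472 = 1/518400
3j²(6 5 5; -1 -2 3) = Δ·Π!·Σ² = 7/36465  (sign +1)
combine: 4πI² = 1573·80/7293·7/36465 = 112/33813
take √, sign +1: I = 0.01623537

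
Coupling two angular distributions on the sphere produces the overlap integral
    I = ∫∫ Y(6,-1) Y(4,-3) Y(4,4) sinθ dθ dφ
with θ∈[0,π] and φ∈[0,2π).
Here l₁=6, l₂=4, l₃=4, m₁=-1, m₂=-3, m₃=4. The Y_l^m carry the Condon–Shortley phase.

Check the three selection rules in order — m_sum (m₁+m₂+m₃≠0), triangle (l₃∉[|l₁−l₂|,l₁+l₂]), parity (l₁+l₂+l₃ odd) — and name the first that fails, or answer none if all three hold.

none

azimuthal sum: -1 − 3 + 4 = 0  ✓
2 ≤ 4 ≤ 10 (triangle on l)  ✓
L = 6 + 4 + 4 = 14 (even)  ✓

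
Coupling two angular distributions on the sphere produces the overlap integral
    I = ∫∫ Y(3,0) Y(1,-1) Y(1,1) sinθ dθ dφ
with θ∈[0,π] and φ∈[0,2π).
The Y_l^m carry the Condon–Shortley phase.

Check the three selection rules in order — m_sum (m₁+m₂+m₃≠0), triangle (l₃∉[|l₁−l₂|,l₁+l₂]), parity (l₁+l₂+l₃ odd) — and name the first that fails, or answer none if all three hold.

triangle

Σmᵢ = 0  ✓
l₃∈[|l₁−l₂|,l₁+l₂]=[2,4], have l₃=1  ✗
Σlᵢ = 5 ⇒ odd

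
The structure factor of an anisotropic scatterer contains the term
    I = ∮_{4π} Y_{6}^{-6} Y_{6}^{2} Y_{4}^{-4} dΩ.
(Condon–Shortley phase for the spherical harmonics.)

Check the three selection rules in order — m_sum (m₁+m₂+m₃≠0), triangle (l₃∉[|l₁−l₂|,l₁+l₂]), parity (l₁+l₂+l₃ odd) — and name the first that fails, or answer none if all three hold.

Σmᵢ = -8  ✗
l₃∈[|l₁−l₂|,l₁+l₂]=[0,12], have l₃=4
Σlᵢ = 16 ⇒ even

m_sum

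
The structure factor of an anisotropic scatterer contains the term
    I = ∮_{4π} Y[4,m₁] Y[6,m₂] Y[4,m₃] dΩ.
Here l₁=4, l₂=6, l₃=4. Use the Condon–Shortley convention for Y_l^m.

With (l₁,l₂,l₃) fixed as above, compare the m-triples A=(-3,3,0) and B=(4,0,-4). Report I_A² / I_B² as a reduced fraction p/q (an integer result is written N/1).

75/4

l's match ⇒ only the (l;m) 3-j factors differ between A and B.
A: triangle coeff Δ(4,6,4) = 1/1261260; Σ_t [5,6]: t=5:−1/11520 t=6:+1/25920 = -1/20736; (3j)²=5/429 [(4 6 4; -3 3 0)], sign=-1
B: triangle coeff Δ(4,6,4) = 1/1261260; Σ_t [0,0]: t=0:+1/1036800 = 1/1036800; (3j)²=4/6435 [(4 6 4; 4 0 -4)], sign=+1
I_A²/I_B² = (5/429)/(4/6435) = 75/4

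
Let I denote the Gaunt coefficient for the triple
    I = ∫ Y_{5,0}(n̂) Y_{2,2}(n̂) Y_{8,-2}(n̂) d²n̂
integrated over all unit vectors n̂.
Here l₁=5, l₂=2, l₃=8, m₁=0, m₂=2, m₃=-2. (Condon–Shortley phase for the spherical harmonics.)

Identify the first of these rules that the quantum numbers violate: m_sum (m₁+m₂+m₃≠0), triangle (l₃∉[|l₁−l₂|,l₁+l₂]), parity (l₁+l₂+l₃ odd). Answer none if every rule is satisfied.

azimuthal sum: 0 + 2 − 2 = 0  ✓
3 ≤ 8 ≤ 7 (triangle on l)  ✗
L = 5 + 2 + 8 = 15 (odd)

triangle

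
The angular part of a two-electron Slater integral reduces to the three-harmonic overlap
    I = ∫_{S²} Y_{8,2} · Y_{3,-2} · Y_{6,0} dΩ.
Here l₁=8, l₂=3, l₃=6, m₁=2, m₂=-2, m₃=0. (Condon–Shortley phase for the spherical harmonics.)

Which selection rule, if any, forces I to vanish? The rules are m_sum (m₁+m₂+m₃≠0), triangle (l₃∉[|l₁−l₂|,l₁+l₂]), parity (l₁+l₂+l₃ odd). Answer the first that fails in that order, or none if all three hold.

parity

m₁+m₂+m₃ = 2 − 2 + 0 = 0  ✓
triangle: |8−3|=5 ≤ l₃=6 ≤ 8+3=11  ✓
parity: l₁+l₂+l₃ = 17 is odd  ✗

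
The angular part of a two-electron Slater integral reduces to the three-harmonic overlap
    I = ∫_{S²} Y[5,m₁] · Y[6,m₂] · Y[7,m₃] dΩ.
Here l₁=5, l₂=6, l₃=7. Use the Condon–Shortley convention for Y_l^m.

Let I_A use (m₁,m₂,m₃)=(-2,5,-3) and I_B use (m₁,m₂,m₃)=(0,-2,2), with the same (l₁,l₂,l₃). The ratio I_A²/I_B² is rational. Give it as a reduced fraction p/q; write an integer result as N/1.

l's match ⇒ only the (l;m) 3-j factors differ between A and B.
A: triangle coeff Δ(5,6,7) = 1/174594420; Σ_t [3,4]: t=3:−1/11612160 t=4:+1/4354560 = 1/6967296; (3j)²=625/50388 [(5 6 7; -2 5 -3)], sign=+1
B: triangle coeff Δ(5,6,7) = 1/174594420; Σ_t [0,4]: t=0:+1/1658880 t=1:−1/207360 t=2:+1/207360 t=3:−1/1451520 t=4:+1/116121600 = -1/12902400; (3j)²=27/1293292 [(5 6 7; 0 -2 2)], sign=+1
I_A²/I_B² = (625/50388)/(27/1293292) = 48125/81

48125/81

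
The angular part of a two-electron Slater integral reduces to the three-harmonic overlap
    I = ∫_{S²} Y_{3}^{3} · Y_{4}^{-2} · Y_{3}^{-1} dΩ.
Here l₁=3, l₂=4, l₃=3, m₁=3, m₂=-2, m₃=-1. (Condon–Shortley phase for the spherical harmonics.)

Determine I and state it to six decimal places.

Checks pass: Σm=0; 10 even; l₃=3∈[1,7].
(2·3+1)(2·4+1)(2·3+1) = 441
Δ: 4! 2! 4! / 11! → 1/34650
sum: t=1:−1/72 t=2:+1/16 t=3:−1/72 = 5/144
3j²(3 4 3; 0 0 0) = Δ·Π!·Σ² = 2/77  (sign -1)
sum: t=0:+1/192 = 1/192
3j²(3 4 3; 3 -2 -1) = Δ·Π!·Σ² = 3/77  (sign +1)
combine: 4πI² = 441·2/77·3/77 = 54/121
take √, sign -1: I = -0.18845135

-0.188451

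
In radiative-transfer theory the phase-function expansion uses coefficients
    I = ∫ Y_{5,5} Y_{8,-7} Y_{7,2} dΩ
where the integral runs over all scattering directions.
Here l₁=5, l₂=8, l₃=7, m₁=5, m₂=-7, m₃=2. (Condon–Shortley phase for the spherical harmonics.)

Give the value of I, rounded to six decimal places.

Checks pass: Σm=0; 20 even; l₃=7∈[3,13].
(2·5+1)(2·8+1)(2·7+1) = 2805
Δ: 6! 4! 10! / 21! → 1/814773960
sum: t=1:−1/87091200 t=2:+1/4976640 t=3:−1/2073600 t=4:+1/4976640 t=5:−1/87091200 = -1/9676800
3j²(5 8 7; 0 0 0) = Δ·Π!·Σ² = 360/46189  (sign +1)
sum: t=0:+1/6270566400 = 1/6270566400
3j²(5 8 7; 5 -7 2) = Δ·Π!·Σ² = 25/3876  (sign -1)
combine: 4πI² = 2805·360/46189·25/3876 = 11250/79781
take √, sign -1: I = -0.10593064

-0.105931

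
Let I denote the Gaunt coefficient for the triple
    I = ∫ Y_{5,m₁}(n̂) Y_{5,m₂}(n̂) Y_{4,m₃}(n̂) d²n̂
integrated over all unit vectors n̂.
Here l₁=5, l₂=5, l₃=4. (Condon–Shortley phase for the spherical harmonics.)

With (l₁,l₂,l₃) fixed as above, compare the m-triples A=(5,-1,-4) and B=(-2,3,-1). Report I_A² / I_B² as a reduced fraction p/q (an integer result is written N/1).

2/5

l's match ⇒ only the (l;m) 3-j factors differ between A and B.
A: triangle coeff Δ(5,5,4) = 1/3153150; Σ_t [0,0]: t=0:+1/414720 = 1/414720; (3j)²=2/429 [(5 5 4; 5 -1 -4)], sign=+1
B: triangle coeff Δ(5,5,4) = 1/3153150; Σ_t [4,6]: t=4:+1/6912 t=5:−1/2880 t=6:+1/17280 = -1/6912; (3j)²=5/429 [(5 5 4; -2 3 -1)], sign=+1
I_A²/I_B² = (2/429)/(5/429) = 2/5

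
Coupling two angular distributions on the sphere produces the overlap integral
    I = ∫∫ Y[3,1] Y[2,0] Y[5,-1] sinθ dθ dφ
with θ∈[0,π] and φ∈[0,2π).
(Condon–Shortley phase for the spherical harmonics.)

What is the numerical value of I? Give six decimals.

-0.227318

m-sum 0 ✓  L=10 even ✓  1≤5≤5 ✓
Π(2lᵢ+1) = 7×5×11 = 385
triangle coeff Δ(3,2,5) = 1/2310
Σ_t [0,0]: t=0:+1/144 = 1/144
(3j)²=10/231 [(3 2 5; 0 0 0)], sign=-1
Σ_t [0,0]: t=0:+1/192 = 1/192
(3j)²=3/77 [(3 2 5; 1 0 -1)], sign=+1
⇒ 4πI² = 50/77
I = (-1)√(50/77/(4π)) = -0.22731846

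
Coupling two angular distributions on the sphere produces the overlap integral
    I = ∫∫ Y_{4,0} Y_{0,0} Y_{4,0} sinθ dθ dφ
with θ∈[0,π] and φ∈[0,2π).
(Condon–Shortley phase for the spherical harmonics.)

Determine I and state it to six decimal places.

0.282095

Rules hold: Σm=0, L=8 even, 4≤4≤4.
N = 9·1·9 = 81
Δ = 0!·8!·0!/9! = 1/9
Racah Σ t=0..0: t=0:+1/576 = 1/576
⇒ 3j(4 0 4; 0 0 0)² = 1/9, sgn +1
(m-triple is (0,0,0) — same symbol as above.)
4πI² = N·(3j₀)²·(3jₘ)² = 1/1
I = +1·√(1/4π) = 0.28209479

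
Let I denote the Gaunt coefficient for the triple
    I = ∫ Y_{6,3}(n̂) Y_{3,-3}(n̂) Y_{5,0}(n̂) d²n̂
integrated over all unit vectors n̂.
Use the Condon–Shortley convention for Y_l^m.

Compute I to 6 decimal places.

0.190675

m-sum 0 ✓  L=14 even ✓  3≤5≤9 ✓
Π(2lᵢ+1) = 13×7×11 = 1001
triangle coeff Δ(6,3,5) = 1/675675
Σ_t [1,3]: t=1:−1/8640 t=2:+1/2304 t=3:−1/8640 = 7/34560
(3j)²=7/429 [(6 3 5; 0 0 0)], sign=-1
Σ_t [0,0]: t=0:+1/34560 = 1/34560
(3j)²=4/143 [(6 3 5; 3 -3 0)], sign=-1
⇒ 4πI² = 196/429
I = (+1)√(196/429/(4π)) = 0.19067531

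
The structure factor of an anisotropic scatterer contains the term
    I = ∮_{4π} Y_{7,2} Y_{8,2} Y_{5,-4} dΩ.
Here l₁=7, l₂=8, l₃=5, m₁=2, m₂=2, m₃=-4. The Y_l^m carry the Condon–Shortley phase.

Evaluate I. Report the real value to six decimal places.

Rules hold: Σm=0, L=20 even, 1≤5≤15.
N = 15·17·11 = 2805
Δ = 10!·4!·6!/21! = 1/814773960
Racah Σ t=3..7: t=3:−1/87091200 t=4:+1/4976640 t=5:−1/2073600 t=6:+1/4976640 t=7:−1/87091200 = -1/9676800
⇒ 3j(7 8 5; 0 0 0)² = 360/46189, sgn +1
Racah Σ t=4..5: t=4:+1/74649600 t=5:−1/41472000 = -1/93312000
⇒ 3j(7 8 5; 2 2 -4)² = 1344/230945, sgn +1
4πI² = N·(3j₀)²·(3jₘ)² = 1451520/11408683
I = +1·√(0.127229/4π) = 0.10062105

0.100621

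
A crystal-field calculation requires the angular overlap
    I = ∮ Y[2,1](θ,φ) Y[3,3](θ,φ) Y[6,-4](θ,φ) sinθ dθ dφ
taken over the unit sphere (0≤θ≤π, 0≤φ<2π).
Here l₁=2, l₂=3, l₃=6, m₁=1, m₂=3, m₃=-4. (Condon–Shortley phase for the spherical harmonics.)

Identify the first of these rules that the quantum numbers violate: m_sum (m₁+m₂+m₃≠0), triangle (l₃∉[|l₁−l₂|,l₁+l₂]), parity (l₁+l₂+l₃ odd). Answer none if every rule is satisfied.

triangle

azimuthal sum: 1 + 3 − 4 = 0  ✓
1 ≤ 6 ≤ 5 (triangle on l)  ✗
L = 2 + 3 + 6 = 11 (odd)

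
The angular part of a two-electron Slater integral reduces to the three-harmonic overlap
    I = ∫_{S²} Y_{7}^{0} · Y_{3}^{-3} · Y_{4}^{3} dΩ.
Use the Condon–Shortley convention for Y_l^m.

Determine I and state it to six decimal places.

Checks pass: Σm=0; 14 even; l₃=4∈[4,10].
(2·7+1)(2·3+1)(2·4+1) = 945
Δ: 6! 8! 0! / 15! → 1/45045
sum: t=3:−1/20736 = -1/20736
3j²(7 3 4; 0 0 0) = Δ·Π!·Σ² = 35/1287  (sign -1)
sum: t=0:+1/3628800 = 1/3628800
3j²(7 3 4; 0 -3 3) = Δ·Π!·Σ² = 1/6435  (sign -1)
combine: 4πI² = 945·35/1287·1/6435 = 245/61347
take √, sign +1: I = 0.01782713

0.017827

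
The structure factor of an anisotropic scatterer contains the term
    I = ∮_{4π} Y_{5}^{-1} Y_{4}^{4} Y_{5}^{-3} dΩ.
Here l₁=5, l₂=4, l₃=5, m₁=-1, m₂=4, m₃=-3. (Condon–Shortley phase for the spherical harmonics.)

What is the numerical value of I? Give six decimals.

-0.168084

m-sum 0 ✓  L=14 even ✓  1≤5≤9 ✓
Π(2lᵢ+1) = 11×9×11 = 1089
triangle coeff Δ(5,4,5) = 1/3153150
Σ_t [0,4]: t=0:+1/69120 t=1:−1/1728 t=2:+1/576 t=3:−1/1728 t=4:+1/69120 = 7/11520
(3j)²=2/143 [(5 4 5; 0 0 0)], sign=-1
Σ_t [4,4]: t=4:+1/27648 = 1/27648
(3j)²=10/429 [(5 4 5; -1 4 -3)], sign=+1
⇒ 4πI² = 60/169
I = (-1)√(60/169/(4π)) = -0.16808437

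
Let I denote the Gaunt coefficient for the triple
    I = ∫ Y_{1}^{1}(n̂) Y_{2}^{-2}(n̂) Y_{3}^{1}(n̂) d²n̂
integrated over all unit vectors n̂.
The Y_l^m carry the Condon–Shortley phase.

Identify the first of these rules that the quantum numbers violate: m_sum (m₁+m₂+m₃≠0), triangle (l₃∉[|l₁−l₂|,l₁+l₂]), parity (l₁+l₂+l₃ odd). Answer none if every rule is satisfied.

azimuthal sum: 1 − 2 + 1 = 0  ✓
1 ≤ 3 ≤ 3 (triangle on l)  ✓
L = 1 + 2 + 3 = 6 (even)  ✓

none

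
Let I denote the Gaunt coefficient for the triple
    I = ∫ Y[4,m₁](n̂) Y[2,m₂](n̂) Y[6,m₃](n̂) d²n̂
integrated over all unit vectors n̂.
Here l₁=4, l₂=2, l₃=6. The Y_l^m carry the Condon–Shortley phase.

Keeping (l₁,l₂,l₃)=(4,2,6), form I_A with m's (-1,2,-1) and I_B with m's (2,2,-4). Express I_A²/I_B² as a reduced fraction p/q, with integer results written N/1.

1/6

l's match ⇒ only the (l;m) 3-j factors differ between A and B.
A: triangle coeff Δ(4,2,6) = 1/6435; Σ_t [0,0]: t=0:+1/17280 = 1/17280; (3j)²=7/1287 [(4 2 6; -1 2 -1)], sign=-1
B: triangle coeff Δ(4,2,6) = 1/6435; Σ_t [0,0]: t=0:+1/34560 = 1/34560; (3j)²=14/429 [(4 2 6; 2 2 -4)], sign=+1
I_A²/I_B² = (7/1287)/(14/429) = 1/6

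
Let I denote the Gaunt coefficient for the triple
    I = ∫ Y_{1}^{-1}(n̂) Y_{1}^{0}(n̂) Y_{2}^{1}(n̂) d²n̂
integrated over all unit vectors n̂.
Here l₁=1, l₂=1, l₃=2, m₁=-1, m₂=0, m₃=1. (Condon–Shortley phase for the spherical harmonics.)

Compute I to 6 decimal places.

Checks pass: Σm=0; 4 even; l₃=2∈[0,2].
(2·1+1)(2·1+1)(2·2+1) = 45
Δ: 0! 2! 2! / 5! → 1/30
sum: t=0:+1/1 = 1/1
3j²(1 1 2; 0 0 0) = Δ·Π!·Σ² = 2/15  (sign +1)
sum: t=0:+1/2 = 1/2
3j²(1 1 2; -1 0 1) = Δ·Π!·Σ² = 1/10  (sign -1)
combine: 4πI² = 45·2/15·1/10 = 3/5
take √, sign -1: I = -0.21850969

-0.218510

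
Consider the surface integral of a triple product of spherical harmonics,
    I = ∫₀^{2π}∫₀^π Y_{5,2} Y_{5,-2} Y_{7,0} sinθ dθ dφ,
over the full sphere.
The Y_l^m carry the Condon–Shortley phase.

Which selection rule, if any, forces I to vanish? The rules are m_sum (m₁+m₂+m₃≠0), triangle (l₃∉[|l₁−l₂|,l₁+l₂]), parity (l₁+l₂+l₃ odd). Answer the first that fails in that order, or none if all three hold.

parity

Σmᵢ = 0  ✓
l₃∈[|l₁−l₂|,l₁+l₂]=[0,10], have l₃=7  ✓
Σlᵢ = 17 ⇒ odd  ✗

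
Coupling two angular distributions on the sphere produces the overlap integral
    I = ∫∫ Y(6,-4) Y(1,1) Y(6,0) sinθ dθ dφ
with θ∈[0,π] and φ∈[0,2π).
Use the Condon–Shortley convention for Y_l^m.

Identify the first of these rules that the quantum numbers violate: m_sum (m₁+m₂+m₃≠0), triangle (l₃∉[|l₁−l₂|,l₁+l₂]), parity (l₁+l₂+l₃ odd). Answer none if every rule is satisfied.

m_sum

Σmᵢ = -3  ✗
l₃∈[|l₁−l₂|,l₁+l₂]=[5,7], have l₃=6
Σlᵢ = 13 ⇒ odd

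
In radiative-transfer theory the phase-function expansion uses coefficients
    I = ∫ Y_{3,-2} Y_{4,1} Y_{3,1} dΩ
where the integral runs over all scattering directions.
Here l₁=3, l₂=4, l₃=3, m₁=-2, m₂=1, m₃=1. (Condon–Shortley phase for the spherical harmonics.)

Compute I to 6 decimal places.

0.145070

m-sum 0 ✓  L=10 even ✓  1≤3≤7 ✓
Π(2lᵢ+1) = 7×9×7 = 441
triangle coeff Δ(3,4,3) = 1/34650
Σ_t [1,3]: t=1:−1/72 t=2:+1/16 t=3:−1/72 = 5/144
(3j)²=2/77 [(3 4 3; 0 0 0)], sign=-1
Σ_t [3,4]: t=3:−1/48 t=4:+1/144 = -1/72
(3j)²=16/693 [(3 4 3; -2 1 1)], sign=-1
⇒ 4πI² = 32/121
I = (+1)√(32/121/(4π)) = 0.14506992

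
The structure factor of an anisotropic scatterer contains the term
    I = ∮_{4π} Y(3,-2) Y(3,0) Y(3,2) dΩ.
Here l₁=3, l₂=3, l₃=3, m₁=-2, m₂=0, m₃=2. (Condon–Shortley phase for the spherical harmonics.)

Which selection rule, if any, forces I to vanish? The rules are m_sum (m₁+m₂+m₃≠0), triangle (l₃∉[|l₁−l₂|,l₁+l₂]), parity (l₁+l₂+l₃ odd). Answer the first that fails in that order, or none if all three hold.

m₁+m₂+m₃ = -2 + 0 + 2 = 0  ✓
triangle: |3−3|=0 ≤ l₃=3 ≤ 3+3=6  ✓
parity: l₁+l₂+l₃ = 9 is odd  ✗

parity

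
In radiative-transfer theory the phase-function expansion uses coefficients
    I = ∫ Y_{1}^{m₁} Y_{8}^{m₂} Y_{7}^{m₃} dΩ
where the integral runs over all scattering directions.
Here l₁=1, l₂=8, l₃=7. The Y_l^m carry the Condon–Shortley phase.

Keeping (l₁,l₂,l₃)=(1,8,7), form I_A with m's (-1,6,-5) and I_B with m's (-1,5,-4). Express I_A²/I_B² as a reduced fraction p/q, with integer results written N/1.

7/6

l's match ⇒ only the (l;m) 3-j factors differ between A and B.
A: triangle coeff Δ(1,8,7) = 1/2040; Σ_t [2,2]: t=2:+1/1916006400 = 1/1916006400; (3j)²=91/2040 [(1 8 7; -1 6 -5)], sign=+1
B: triangle coeff Δ(1,8,7) = 1/2040; Σ_t [2,2]: t=2:+1/479001600 = 1/479001600; (3j)²=13/340 [(1 8 7; -1 5 -4)], sign=-1
I_A²/I_B² = (91/2040)/(13/340) = 7/6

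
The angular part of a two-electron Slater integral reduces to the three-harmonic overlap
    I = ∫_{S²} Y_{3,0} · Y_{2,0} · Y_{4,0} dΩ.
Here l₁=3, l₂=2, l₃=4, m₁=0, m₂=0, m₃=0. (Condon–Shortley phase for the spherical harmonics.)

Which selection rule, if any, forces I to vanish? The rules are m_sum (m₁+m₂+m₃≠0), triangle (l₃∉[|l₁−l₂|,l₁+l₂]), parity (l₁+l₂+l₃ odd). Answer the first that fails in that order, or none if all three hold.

m₁+m₂+m₃ = 0 + 0 + 0 = 0  ✓
triangle: |3−2|=1 ≤ l₃=4 ≤ 3+2=5  ✓
parity: l₁+l₂+l₃ = 9 is odd  ✗

parity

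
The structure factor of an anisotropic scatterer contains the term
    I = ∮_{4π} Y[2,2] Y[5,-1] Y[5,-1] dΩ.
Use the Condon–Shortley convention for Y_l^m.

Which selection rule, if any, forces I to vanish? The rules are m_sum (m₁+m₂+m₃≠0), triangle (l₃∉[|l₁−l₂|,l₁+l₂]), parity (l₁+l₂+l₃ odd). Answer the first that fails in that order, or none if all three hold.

azimuthal sum: 2 − 1 − 1 = 0  ✓
3 ≤ 5 ≤ 7 (triangle on l)  ✓
L = 2 + 5 + 5 = 12 (even)  ✓

none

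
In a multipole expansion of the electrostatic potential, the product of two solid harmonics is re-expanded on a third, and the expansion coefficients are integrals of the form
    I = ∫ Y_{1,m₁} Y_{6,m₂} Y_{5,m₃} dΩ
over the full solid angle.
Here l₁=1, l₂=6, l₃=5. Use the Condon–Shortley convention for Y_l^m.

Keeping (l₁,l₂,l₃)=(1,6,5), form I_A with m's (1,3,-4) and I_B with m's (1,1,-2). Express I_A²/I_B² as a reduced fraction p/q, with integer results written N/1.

Same 1,6,5: normalisation and zero-m 3j drop out of the ratio.
A: Δ: 2! 0! 10! / 13! → 1/858; sum: t=0:+1/725760 = 1/725760; 3j²(1 6 5; 1 3 -4) = Δ·Π!·Σ² = 1/286  (sign -1)
B: Δ: 2! 0! 10! / 13! → 1/858; sum: t=0:+1/60480 = 1/60480; 3j²(1 6 5; 1 1 -2) = Δ·Π!·Σ² = 5/429  (sign -1)
I_A²/I_B² = (1/286)/(5/429) = 3/10

3/10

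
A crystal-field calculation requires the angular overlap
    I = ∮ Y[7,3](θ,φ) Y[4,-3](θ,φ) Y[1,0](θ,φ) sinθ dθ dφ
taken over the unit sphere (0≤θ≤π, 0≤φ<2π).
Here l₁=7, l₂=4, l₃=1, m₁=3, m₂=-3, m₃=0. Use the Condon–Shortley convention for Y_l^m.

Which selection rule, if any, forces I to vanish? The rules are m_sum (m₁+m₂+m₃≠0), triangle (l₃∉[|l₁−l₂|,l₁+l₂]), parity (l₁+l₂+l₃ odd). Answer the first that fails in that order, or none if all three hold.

azimuthal sum: 3 − 3 + 0 = 0  ✓
3 ≤ 1 ≤ 11 (triangle on l)  ✗
L = 7 + 4 + 1 = 12 (even)

triangle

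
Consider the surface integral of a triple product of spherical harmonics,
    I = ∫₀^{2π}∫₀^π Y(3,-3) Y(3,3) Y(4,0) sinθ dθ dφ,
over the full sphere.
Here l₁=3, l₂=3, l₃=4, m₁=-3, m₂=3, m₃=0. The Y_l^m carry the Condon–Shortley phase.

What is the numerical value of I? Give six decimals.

m-sum 0 ✓  L=10 even ✓  0≤4≤6 ✓
Π(2lᵢ+1) = 7×7×9 = 441
triangle coeff Δ(3,3,4) = 1/34650
Σ_t [0,2]: t=0:+1/72 t=1:−1/16 t=2:+1/72 = -5/144
(3j)²=2/77 [(3 3 4; 0 0 0)], sign=-1
Σ_t [2,2]: t=2:+1/1152 = 1/1152
(3j)²=1/154 [(3 3 4; -3 3 0)], sign=+1
⇒ 4πI² = 9/121
I = (-1)√(9/121/(4π)) = -0.07693494

-0.076935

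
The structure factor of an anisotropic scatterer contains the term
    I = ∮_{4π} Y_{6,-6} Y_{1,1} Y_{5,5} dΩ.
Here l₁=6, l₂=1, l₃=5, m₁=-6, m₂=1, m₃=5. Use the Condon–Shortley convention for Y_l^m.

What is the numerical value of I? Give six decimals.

0.331940

Checks pass: Σm=0; 12 even; l₃=5∈[5,7].
(2·6+1)(2·1+1)(2·5+1) = 429
Δ: 2! 10! 0! / 13! → 1/858
sum: t=1:−1/14400 = -1/14400
3j²(6 1 5; 0 0 0) = Δ·Π!·Σ² = 6/143  (sign +1)
sum: t=2:+1/7257600 = 1/7257600
3j²(6 1 5; -6 1 5) = Δ·Π!·Σ² = 1/13  (sign +1)
combine: 4πI² = 429·6/143·1/13 = 18/13
take √, sign +1: I = 0.33194004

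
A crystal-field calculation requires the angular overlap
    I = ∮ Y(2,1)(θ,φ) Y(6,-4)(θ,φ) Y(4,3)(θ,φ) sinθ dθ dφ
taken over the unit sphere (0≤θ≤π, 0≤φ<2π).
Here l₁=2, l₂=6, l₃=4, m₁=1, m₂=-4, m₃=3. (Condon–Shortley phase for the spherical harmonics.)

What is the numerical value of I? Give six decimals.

0.246389

Rules hold: Σm=0, L=12 even, 4≤4≤8.
N = 5·13·9 = 585
Δ = 4!·0!·8!/13! = 1/6435
Racah Σ t=2..2: t=2:+1/2304 = 1/2304
⇒ 3j(2 6 4; 0 0 0)² = 5/143, sgn +1
Racah Σ t=1..1: t=1:−1/30240 = -1/30240
⇒ 3j(2 6 4; 1 -4 3)² = 16/429, sgn +1
4πI² = N·(3j₀)²·(3jₘ)² = 1200/1573
I = +1·√(0.762873/4π) = 0.24638901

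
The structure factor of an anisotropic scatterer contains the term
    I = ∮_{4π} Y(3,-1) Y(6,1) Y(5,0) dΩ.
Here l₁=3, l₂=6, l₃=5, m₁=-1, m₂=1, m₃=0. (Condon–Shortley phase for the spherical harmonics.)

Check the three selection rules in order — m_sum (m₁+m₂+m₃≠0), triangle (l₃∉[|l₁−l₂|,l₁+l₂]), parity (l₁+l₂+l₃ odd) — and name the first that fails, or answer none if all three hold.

Σmᵢ = 0  ✓
l₃∈[|l₁−l₂|,l₁+l₂]=[3,9], have l₃=5  ✓
Σlᵢ = 14 ⇒ even  ✓

none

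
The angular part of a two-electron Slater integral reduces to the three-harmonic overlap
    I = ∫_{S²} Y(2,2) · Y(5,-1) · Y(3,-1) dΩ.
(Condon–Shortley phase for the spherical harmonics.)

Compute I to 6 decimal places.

-0.092802

m-sum 0 ✓  L=10 even ✓  3≤3≤7 ✓
Π(2lᵢ+1) = 5×11×7 = 385
triangle coeff Δ(2,5,3) = 1/2310
Σ_t [2,2]: t=2:+1/144 = 1/144
(3j)²=10/231 [(2 5 3; 0 0 0)], sign=-1
Σ_t [0,0]: t=0:+1/1152 = 1/1152
(3j)²=1/154 [(2 5 3; 2 -1 -1)], sign=+1
⇒ 4πI² = 25/231
I = (-1)√(25/231/(4π)) = -0.09280237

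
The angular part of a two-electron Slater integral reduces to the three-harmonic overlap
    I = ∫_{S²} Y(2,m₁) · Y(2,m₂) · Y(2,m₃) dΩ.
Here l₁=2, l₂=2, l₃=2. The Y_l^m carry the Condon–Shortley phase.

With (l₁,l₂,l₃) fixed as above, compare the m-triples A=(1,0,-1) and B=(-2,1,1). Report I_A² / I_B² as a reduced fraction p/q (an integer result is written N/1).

1/6

Same 2,2,2: normalisation and zero-m 3j drop out of the ratio.
A: Δ: 2! 2! 2! / 7! → 1/630; sum: t=0:+1/4 t=1:−1/2 = -1/4; 3j²(2 2 2; 1 0 -1) = Δ·Π!·Σ² = 1/70  (sign +1)
B: Δ: 2! 2! 2! / 7! → 1/630; sum: t=2:+1/4 = 1/4; 3j²(2 2 2; -2 1 1) = Δ·Π!·Σ² = 3/35  (sign -1)
I_A²/I_B² = (1/70)/(3/35) = 1/6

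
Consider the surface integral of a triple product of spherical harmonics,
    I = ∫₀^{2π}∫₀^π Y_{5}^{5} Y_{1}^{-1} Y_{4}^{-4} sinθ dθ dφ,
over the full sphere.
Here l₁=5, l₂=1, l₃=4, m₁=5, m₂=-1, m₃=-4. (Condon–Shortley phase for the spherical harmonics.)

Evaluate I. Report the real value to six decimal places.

Checks pass: Σm=0; 10 even; l₃=4∈[4,6].
(2·5+1)(2·1+1)(2·4+1) = 297
Δ: 2! 8! 0! / 11! → 1/495
sum: t=1:−1/576 = -1/576
3j²(5 1 4; 0 0 0) = Δ·Π!·Σ² = 5/99  (sign -1)
sum: t=0:+1/80640 = 1/80640
3j²(5 1 4; 5 -1 -4) = Δ·Π!·Σ² = 1/11  (sign +1)
combine: 4πI² = 297·5/99·1/11 = 15/11
take √, sign -1: I = -0.32941575

-0.329416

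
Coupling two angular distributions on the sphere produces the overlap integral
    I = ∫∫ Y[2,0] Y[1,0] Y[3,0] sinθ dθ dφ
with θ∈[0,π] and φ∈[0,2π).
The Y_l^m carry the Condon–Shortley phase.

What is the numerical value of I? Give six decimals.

0.247767

m-sum 0 ✓  L=6 even ✓  1≤3≤3 ✓
Π(2lᵢ+1) = 5×3×7 = 105
triangle coeff Δ(2,1,3) = 1/105
Σ_t [0,0]: t=0:+1/4 = 1/4
(3j)²=3/35 [(2 1 3; 0 0 0)], sign=-1
(m-triple is (0,0,0) — same symbol as above.)
⇒ 4πI² = 27/35
I = (+1)√(27/35/(4π)) = 0.24776670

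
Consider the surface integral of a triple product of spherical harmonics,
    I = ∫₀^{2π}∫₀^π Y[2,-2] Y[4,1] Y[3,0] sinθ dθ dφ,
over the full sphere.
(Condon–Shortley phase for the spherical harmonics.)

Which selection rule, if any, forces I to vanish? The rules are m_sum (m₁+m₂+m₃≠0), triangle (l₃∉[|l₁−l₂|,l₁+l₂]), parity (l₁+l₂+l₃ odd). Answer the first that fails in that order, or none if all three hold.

m₁+m₂+m₃ = -2 + 1 + 0 = -1  ✗
triangle: |2−4|=2 ≤ l₃=3 ≤ 2+4=6
parity: l₁+l₂+l₃ = 9 is odd

m_sum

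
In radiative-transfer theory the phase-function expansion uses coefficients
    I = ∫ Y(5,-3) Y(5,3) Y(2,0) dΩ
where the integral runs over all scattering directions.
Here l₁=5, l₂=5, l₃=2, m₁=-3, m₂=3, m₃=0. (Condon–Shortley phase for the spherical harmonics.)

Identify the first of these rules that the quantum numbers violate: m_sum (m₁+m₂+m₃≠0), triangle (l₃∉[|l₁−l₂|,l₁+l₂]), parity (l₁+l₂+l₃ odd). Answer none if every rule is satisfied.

Σmᵢ = 0  ✓
l₃∈[|l₁−l₂|,l₁+l₂]=[0,10], have l₃=2  ✓
Σlᵢ = 12 ⇒ even  ✓

none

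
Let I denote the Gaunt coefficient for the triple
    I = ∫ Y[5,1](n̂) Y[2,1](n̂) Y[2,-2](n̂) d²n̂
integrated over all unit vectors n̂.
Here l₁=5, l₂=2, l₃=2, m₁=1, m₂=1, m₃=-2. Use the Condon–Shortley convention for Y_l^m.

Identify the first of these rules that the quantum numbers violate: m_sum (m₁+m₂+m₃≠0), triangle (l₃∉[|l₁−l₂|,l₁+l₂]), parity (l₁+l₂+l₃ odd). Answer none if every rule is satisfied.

triangle

azimuthal sum: 1 + 1 − 2 = 0  ✓
3 ≤ 2 ≤ 7 (triangle on l)  ✗
L = 5 + 2 + 2 = 9 (odd)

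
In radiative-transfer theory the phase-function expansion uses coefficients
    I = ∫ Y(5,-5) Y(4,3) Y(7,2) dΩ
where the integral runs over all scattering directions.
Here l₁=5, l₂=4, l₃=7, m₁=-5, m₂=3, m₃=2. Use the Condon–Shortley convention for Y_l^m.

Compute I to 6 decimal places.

-0.045821

Checks pass: Σm=0; 16 even; l₃=7∈[1,9].
(2·5+1)(2·4+1)(2·7+1) = 1485
Δ: 2! 8! 6! / 17! → 1/6126120
sum: t=0:+1/69120 t=1:−1/20736 t=2:+1/69120 = -1/51840
3j²(5 4 7; 0 0 0) = Δ·Π!·Σ² = 280/21879  (sign +1)
sum: t=2:+1/9676800 = 1/9676800
3j²(5 4 7; -5 3 2) = Δ·Π!·Σ² = 27/19448  (sign -1)
combine: 4πI² = 1485·280/21879·27/19448 = 14175/537251
take √, sign -1: I = -0.04582136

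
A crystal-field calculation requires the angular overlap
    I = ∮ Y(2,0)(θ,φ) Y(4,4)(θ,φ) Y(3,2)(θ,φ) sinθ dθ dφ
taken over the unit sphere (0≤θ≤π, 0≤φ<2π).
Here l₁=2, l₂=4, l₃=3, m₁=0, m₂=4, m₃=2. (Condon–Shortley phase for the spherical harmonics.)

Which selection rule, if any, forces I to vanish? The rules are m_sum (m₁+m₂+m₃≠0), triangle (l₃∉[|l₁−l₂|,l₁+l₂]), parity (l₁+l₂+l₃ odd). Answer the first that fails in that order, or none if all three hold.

m_sum

m₁+m₂+m₃ = 0 + 4 + 2 = 6  ✗
triangle: |2−4|=2 ≤ l₃=3 ≤ 2+4=6
parity: l₁+l₂+l₃ = 9 is odd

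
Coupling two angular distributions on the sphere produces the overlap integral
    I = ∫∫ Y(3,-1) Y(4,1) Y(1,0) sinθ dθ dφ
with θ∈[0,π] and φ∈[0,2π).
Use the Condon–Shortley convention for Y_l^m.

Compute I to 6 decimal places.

-0.238414

Checks pass: Σm=0; 8 even; l₃=1∈[1,7].
(2·3+1)(2·4+1)(2·1+1) = 189
Δ: 6! 0! 2! / 9! → 1/252
sum: t=3:−1/36 = -1/36
3j²(3 4 1; 0 0 0) = Δ·Π!·Σ² = 4/63  (sign +1)
sum: t=4:+1/48 = 1/48
3j²(3 4 1; -1 1 0) = Δ·Π!·Σ² = 5/84  (sign -1)
combine: 4πI² = 189·4/63·5/84 = 5/7
take √, sign -1: I = -0.23841361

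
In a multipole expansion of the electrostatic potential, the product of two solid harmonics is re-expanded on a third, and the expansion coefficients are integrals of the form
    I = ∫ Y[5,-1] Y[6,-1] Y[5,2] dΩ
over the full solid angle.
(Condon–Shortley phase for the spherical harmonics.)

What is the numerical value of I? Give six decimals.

0.120248

Rules hold: Σm=0, L=16 even, 1≤5≤11.
N = 11·13·11 = 1573
Δ = 6!·4!·6!/17! = 1/28588560
Racah Σ t=1..5: t=1:−1/345600 t=2:+1/13824 t=3:−1/5184 t=4:+1/13824 t=5:−1/345600 = -7/129600
⇒ 3j(5 6 5; 0 0 0)² = 80/7293, sgn +1
Racah Σ t=2..5: t=2:+1/41472 t=3:−1/10368 t=4:+1/23040 t=5:−1/518400 = -1/32400
⇒ 3j(5 6 5; -1 -1 2)² = 128/12155, sgn +1
4πI² = N·(3j₀)²·(3jₘ)² = 2048/11271
I = +1·√(0.181705/4π) = 0.12024827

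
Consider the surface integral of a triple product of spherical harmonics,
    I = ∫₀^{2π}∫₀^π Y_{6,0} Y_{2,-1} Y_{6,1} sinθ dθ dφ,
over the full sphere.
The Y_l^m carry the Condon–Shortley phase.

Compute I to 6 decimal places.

-0.030344

m-sum 0 ✓  L=14 even ✓  4≤6≤8 ✓
Π(2lᵢ+1) = 13×5×13 = 845
triangle coeff Δ(6,2,6) = 1/90090
Σ_t [0,2]: t=0:+1/69120 t=1:−1/14400 t=2:+1/69120 = -7/172800
(3j)²=14/715 [(6 2 6; 0 0 0)], sign=-1
Σ_t [0,1]: t=0:+1/34560 t=1:−1/28800 = -1/172800
(3j)²=1/1430 [(6 2 6; 0 -1 1)], sign=+1
⇒ 4πI² = 7/605
I = (-1)√(7/605/(4π)) = -0.03034355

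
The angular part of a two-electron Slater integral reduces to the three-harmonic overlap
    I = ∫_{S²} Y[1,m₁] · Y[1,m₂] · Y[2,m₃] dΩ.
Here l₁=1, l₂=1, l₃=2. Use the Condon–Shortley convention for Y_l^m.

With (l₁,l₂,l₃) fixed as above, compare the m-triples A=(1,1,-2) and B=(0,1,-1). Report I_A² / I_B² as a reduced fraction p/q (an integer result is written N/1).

l's match ⇒ only the (l;m) 3-j factors differ between A and B.
A: triangle coeff Δ(1,1,2) = 1/30; Σ_t [0,0]: t=0:+1/4 = 1/4; (3j)²=1/5 [(1 1 2; 1 1 -2)], sign=+1
B: triangle coeff Δ(1,1,2) = 1/30; Σ_t [0,0]: t=0:+1/2 = 1/2; (3j)²=1/10 [(1 1 2; 0 1 -1)], sign=-1
I_A²/I_B² = (1/5)/(1/10) = 2/1

2/1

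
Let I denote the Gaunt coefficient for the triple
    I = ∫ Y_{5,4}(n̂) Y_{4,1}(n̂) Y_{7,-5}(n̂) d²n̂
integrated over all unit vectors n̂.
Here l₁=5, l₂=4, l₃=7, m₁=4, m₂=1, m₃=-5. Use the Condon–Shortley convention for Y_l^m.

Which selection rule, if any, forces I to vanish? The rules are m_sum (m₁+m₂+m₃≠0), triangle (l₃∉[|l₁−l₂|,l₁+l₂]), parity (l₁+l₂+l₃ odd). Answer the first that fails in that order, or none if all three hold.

Σmᵢ = 0  ✓
l₃∈[|l₁−l₂|,l₁+l₂]=[1,9], have l₃=7  ✓
Σlᵢ = 16 ⇒ even  ✓

none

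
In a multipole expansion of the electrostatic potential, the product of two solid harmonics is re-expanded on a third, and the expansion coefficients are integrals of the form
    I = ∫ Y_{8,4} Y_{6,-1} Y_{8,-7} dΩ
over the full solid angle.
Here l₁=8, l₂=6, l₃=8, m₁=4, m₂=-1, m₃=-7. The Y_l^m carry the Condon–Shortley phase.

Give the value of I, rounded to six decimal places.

0.000000

4 − 1 − 7 = -4 ≠ 0: azimuthal integral kills it; I = 0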